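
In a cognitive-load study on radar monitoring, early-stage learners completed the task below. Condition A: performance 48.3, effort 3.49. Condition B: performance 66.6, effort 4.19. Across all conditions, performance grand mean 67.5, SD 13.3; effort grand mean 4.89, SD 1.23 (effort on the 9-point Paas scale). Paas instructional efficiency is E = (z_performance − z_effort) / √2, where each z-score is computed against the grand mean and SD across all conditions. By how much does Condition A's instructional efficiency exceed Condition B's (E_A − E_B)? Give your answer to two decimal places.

Condition A: z_P = (48.3 − 67.5)/13.3 = -1.4436; z_E = (3.49 − 4.89)/1.23 = -1.1382; E_A = (-1.4436 − (-1.1382))/√2 = -0.2160.
Condition B: z_P = (66.6 − 67.5)/13.3 = -0.0677; z_E = (4.19 − 4.89)/1.23 = -0.5691; E_B = (-0.0677 − (-0.5691))/√2 = 0.3545.
E_A − E_B = -0.2160 − 0.3545 = -0.5705 ≈ -0.57.

-0.57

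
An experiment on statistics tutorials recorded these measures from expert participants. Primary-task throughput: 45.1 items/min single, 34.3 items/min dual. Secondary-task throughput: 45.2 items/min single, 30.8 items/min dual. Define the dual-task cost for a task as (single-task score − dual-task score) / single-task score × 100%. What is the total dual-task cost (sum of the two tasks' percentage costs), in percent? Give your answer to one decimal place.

55.8

Primary cost = (45.1 − 34.3) / 45.1 × 100% = 23.9468%.
Secondary cost = (45.2 − 30.8) / 45.2 × 100% = 31.8584%.
Total = 23.9468% + 31.8584% = 55.8052% ≈ 55.8%.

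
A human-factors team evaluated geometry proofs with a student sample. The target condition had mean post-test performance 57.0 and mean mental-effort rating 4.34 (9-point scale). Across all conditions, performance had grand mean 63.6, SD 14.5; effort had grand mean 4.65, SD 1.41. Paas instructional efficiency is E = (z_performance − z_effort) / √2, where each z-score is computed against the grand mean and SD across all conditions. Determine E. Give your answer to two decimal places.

z_performance = (57.0 − 63.6) / 14.5 = -6.6000 / 14.5 = -0.4552.
z_effort = (4.34 − 4.65) / 1.41 = -0.3100 / 1.41 = -0.2199.
z_P − z_E = -0.4552 − (-0.2199) = -0.2353.
E = -0.2353 / √2 = -0.2353 / 1.41421 = -0.1664 ≈ -0.17.

-0.17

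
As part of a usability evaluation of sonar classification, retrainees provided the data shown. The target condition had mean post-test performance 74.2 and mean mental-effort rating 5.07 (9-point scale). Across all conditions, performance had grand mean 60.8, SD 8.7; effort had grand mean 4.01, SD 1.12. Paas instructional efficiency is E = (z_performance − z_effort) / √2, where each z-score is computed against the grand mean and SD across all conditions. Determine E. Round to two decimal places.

0.42

z_performance = (74.2 − 60.8) / 8.7 = 13.4000 / 8.7 = 1.5402.
z_effort = (5.07 − 4.01) / 1.12 = 1.0600 / 1.12 = 0.9464.
z_P − z_E = 1.5402 − 0.9464 = 0.5938.
E = 0.5938 / √2 = 0.5938 / 1.41421 = 0.4199 ≈ 0.42.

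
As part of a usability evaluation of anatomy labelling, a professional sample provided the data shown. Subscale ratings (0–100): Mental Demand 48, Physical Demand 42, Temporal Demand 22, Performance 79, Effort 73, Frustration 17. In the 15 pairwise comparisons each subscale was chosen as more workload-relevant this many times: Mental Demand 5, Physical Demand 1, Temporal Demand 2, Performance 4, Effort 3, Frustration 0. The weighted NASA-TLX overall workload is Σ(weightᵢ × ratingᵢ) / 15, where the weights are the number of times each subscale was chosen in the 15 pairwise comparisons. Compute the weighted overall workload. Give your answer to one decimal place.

The tallies are the weights (they sum to 15).
Weighted sum = 5·48 + 1·42 + 2·22 + 4·79 + 3·73 + 0·17
            = 240 + 42 + 44 + 316 + 219 + 0 = 861.
Overall workload = 861 / 15 = 57.4000 ≈ 57.4.

57.4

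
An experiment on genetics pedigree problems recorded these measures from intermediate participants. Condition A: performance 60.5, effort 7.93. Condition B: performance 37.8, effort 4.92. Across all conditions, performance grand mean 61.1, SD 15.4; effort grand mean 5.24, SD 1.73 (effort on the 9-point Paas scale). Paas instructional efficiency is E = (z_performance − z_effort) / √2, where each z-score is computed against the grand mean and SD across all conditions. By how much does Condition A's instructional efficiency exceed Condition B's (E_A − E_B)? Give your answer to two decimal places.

-0.19

Condition A: z_P = (60.5 − 61.1)/15.4 = -0.0390; z_E = (7.93 − 5.24)/1.73 = 1.5549; E_A = (-0.0390 − 1.5549)/√2 = -1.1271.
Condition B: z_P = (37.8 − 61.1)/15.4 = -1.5130; z_E = (4.92 − 5.24)/1.73 = -0.1850; E_B = (-1.5130 − (-0.1850))/√2 = -0.9390.
E_A − E_B = -1.1271 − (-0.9390) = -0.1881 ≈ -0.19.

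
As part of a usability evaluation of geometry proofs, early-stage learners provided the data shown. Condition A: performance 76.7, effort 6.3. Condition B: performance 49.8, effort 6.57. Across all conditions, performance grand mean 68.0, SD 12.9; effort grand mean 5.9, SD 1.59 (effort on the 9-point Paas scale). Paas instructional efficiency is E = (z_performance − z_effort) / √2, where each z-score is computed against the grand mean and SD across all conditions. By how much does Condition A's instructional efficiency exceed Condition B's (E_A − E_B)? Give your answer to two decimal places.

Condition A: z_P = (76.7 − 68.0)/12.9 = 0.6744; z_E = (6.3 − 5.9)/1.59 = 0.2516; E_A = (0.6744 − 0.2516)/√2 = 0.2990.
Condition B: z_P = (49.8 − 68.0)/12.9 = -1.4109; z_E = (6.57 − 5.9)/1.59 = 0.4214; E_B = (-1.4109 − 0.4214)/√2 = -1.2956.
E_A − E_B = 0.2990 − (-1.2956) = 1.5946 ≈ 1.59.

1.59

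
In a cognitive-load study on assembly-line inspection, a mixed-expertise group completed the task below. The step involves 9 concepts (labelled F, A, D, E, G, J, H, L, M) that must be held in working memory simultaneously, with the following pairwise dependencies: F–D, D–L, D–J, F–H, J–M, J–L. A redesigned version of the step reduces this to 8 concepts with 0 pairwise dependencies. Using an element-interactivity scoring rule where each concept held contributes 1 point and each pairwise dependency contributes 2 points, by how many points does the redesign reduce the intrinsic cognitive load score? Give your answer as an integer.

Original: 9 × 1 + 6 × 2 = 9 + 12 = 21.
Redesigned: 8 × 1 + 0 × 2 = 8 + 0 = 8.
Reduction = 21 − 8 = 13.

13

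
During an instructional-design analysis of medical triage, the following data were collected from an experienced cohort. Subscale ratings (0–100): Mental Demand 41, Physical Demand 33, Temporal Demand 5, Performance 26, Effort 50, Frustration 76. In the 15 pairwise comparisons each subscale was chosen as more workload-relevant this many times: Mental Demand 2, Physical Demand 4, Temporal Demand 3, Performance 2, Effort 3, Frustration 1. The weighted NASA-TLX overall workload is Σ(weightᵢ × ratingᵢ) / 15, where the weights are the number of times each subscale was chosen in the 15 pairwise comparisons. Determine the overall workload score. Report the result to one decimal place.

33.8

The tallies are the weights (they sum to 15).
Weighted sum = 2·41 + 4·33 + 3·5 + 2·26 + 3·50 + 1·76
            = 82 + 132 + 15 + 52 + 150 + 76 = 507.
Overall workload = 507 / 15 = 33.8000 ≈ 33.8.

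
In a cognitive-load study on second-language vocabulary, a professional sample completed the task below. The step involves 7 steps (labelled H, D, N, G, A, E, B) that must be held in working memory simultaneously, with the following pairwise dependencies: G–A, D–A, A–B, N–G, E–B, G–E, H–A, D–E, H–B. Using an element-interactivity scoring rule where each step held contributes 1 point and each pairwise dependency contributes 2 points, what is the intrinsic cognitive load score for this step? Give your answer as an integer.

Count of steps held simultaneously: 7.
Count of pairwise dependencies listed: 9.
Element contribution: 7 × 1 = 7.
Interaction contribution: 9 × 2 = 18.
Intrinsic load = 7 + 18 = 25.

25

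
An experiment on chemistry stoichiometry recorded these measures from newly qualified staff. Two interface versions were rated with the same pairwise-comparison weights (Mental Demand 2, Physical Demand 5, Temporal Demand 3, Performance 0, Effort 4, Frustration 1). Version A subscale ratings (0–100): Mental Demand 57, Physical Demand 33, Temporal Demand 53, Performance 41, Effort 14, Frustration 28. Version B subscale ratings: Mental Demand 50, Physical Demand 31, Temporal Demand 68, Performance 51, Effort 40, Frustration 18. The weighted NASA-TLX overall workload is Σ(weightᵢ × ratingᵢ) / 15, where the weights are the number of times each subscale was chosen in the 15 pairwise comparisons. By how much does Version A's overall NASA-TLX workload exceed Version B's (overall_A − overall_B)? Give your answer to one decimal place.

Version A weighted sum = 2·57 + 5·33 + 3·53 + 0·41 + 4·14 + 1·28 = 114 + 165 + 159 + 0 + 56 + 28 = 522; overall_A = 522/15 = 34.8000.
Version B weighted sum = 2·50 + 5·31 + 3·68 + 0·51 + 4·40 + 1·18 = 100 + 155 + 204 + 0 + 160 + 18 = 637; overall_B = 637/15 = 42.4667.
Difference = 34.8000 − 42.4667 = -7.6667 ≈ -7.7.

-7.7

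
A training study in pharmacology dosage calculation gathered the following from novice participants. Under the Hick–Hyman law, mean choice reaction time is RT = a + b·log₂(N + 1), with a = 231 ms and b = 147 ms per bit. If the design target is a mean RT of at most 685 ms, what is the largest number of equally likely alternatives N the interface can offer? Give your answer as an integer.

7

Set 231 + 147·log₂(N + 1) ≤ 685.
log₂(N + 1) ≤ (685 − 231) / 147 = 3.0884.
N + 1 ≤ 2^3.0884 = 8.5055.
N ≤ 7.5055, so the largest integer N is 7.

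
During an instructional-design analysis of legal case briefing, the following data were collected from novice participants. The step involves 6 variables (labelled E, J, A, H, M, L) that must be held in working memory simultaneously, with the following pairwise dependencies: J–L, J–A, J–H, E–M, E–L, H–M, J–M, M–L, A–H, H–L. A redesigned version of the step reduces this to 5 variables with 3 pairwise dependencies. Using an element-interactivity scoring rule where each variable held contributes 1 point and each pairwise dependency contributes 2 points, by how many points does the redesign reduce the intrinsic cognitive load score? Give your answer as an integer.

Original: 6 × 1 + 10 × 2 = 6 + 20 = 26.
Redesigned: 5 × 1 + 3 × 2 = 5 + 6 = 11.
Reduction = 26 − 11 = 15.

15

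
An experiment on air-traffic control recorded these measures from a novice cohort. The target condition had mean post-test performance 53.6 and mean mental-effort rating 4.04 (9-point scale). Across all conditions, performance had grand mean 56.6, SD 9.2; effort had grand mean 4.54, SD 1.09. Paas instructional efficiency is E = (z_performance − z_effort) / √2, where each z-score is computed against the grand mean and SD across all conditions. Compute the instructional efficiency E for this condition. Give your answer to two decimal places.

0.09

z_performance = (53.6 − 56.6) / 9.2 = -3.0000 / 9.2 = -0.3261.
z_effort = (4.04 − 4.54) / 1.09 = -0.5000 / 1.09 = -0.4587.
z_P − z_E = -0.3261 − (-0.4587) = 0.1326.
E = 0.1326 / √2 = 0.1326 / 1.41421 = 0.0938 ≈ 0.09.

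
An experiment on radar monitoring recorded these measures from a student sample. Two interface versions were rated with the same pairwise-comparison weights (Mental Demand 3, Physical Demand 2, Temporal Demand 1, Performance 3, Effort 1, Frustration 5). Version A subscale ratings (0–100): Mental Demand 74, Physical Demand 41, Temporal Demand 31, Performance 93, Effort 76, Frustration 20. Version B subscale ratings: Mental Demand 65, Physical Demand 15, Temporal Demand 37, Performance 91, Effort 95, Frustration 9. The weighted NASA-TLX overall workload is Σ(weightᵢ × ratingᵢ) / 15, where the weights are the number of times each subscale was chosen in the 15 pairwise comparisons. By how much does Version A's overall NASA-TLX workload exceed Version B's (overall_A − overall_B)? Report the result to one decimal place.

7.7

Version A weighted sum = 3·74 + 2·41 + 1·31 + 3·93 + 1·76 + 5·20 = 222 + 82 + 31 + 279 + 76 + 100 = 790; overall_A = 790/15 = 52.6667.
Version B weighted sum = 3·65 + 2·15 + 1·37 + 3·91 + 1·95 + 5·9 = 195 + 30 + 37 + 273 + 95 + 45 = 675; overall_B = 675/15 = 45.0000.
Difference = 52.6667 − 45.0000 = 7.6667 ≈ 7.7.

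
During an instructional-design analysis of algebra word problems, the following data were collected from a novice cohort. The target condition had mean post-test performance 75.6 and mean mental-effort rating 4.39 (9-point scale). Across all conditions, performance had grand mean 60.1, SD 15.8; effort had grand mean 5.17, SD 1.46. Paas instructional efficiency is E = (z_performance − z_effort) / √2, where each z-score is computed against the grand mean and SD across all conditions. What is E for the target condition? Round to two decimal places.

z_performance = (75.6 − 60.1) / 15.8 = 15.5000 / 15.8 = 0.9810.
z_effort = (4.39 − 5.17) / 1.46 = -0.7800 / 1.46 = -0.5342.
z_P − z_E = 0.9810 − (-0.5342) = 1.5152.
E = 1.5152 / √2 = 1.5152 / 1.41421 = 1.0714 ≈ 1.07.

1.07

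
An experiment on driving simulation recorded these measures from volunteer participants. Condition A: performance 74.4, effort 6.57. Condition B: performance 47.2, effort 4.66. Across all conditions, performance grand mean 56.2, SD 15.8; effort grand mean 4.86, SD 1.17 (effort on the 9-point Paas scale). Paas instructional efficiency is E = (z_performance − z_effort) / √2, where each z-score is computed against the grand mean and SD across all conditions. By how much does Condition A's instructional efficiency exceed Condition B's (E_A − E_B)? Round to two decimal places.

0.06

Condition A: z_P = (74.4 − 56.2)/15.8 = 1.1519; z_E = (6.57 − 4.86)/1.17 = 1.4615; E_A = (1.1519 − 1.4615)/√2 = -0.2189.
Condition B: z_P = (47.2 − 56.2)/15.8 = -0.5696; z_E = (4.66 − 4.86)/1.17 = -0.1709; E_B = (-0.5696 − (-0.1709))/√2 = -0.2819.
E_A − E_B = -0.2189 − (-0.2819) = 0.0630 ≈ 0.06.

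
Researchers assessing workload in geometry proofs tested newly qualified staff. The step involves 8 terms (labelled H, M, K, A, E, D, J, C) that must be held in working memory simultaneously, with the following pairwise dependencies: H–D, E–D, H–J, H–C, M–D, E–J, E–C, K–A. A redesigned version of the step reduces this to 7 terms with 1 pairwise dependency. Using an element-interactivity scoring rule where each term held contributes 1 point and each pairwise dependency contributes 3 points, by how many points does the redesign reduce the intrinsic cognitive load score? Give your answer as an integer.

Original: 8 × 1 + 8 × 3 = 8 + 24 = 32.
Redesigned: 7 × 1 + 1 × 3 = 7 + 3 = 10.
Reduction = 32 − 10 = 22.

22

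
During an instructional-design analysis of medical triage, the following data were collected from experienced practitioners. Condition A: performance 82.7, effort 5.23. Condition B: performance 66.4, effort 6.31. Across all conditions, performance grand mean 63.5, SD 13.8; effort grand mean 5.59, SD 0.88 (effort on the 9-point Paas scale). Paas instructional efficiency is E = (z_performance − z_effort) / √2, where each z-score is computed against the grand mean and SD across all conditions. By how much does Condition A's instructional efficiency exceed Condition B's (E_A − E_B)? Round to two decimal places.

1.70

Condition A: z_P = (82.7 − 63.5)/13.8 = 1.3913; z_E = (5.23 − 5.59)/0.88 = -0.4091; E_A = (1.3913 − (-0.4091))/√2 = 1.2731.
Condition B: z_P = (66.4 − 63.5)/13.8 = 0.2101; z_E = (6.31 − 5.59)/0.88 = 0.8182; E_B = (0.2101 − 0.8182)/√2 = -0.4300.
E_A − E_B = 1.2731 − (-0.4300) = 1.7031 ≈ 1.70.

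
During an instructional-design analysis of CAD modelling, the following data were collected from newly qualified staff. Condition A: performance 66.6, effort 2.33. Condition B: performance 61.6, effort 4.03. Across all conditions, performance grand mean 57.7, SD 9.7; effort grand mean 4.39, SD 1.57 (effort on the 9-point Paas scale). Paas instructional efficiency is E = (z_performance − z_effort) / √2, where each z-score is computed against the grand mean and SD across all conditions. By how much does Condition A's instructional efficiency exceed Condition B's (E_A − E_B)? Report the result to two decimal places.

1.13

Condition A: z_P = (66.6 − 57.7)/9.7 = 0.9175; z_E = (2.33 − 4.39)/1.57 = -1.3121; E_A = (0.9175 − (-1.3121))/√2 = 1.5766.
Condition B: z_P = (61.6 − 57.7)/9.7 = 0.4021; z_E = (4.03 − 4.39)/1.57 = -0.2293; E_B = (0.4021 − (-0.2293))/√2 = 0.4465.
E_A − E_B = 1.5766 − 0.4465 = 1.1301 ≈ 1.13.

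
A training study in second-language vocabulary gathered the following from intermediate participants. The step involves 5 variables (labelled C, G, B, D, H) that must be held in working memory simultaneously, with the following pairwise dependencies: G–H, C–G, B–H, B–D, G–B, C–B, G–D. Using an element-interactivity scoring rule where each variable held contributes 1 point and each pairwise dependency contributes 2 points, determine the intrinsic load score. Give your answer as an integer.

19

Count of variables held simultaneously: 5.
Count of pairwise dependencies listed: 7.
Element contribution: 5 × 1 = 5.
Interaction contribution: 7 × 2 = 14.
Intrinsic load = 5 + 14 = 19.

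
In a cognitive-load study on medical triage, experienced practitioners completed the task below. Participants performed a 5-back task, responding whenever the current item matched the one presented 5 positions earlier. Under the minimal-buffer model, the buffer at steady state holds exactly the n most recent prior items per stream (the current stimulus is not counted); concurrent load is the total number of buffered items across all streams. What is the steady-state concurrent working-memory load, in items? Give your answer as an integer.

The buffer holds the 5 most recent prior items.
Steady-state concurrent load = 5 items.

5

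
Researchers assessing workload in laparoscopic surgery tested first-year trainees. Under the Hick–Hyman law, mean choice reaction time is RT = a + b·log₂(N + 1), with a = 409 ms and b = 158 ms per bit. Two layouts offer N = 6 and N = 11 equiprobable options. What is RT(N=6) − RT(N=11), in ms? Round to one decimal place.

-122.9

RT(6) = 409 + 158·log₂(7) = 409 + 158·2.8074 = 852.5692 ms.
RT(11) = 409 + 158·log₂(12) = 409 + 158·3.5850 = 975.4300 ms.
Difference = 852.5692 − 975.4300 = -122.8608 ≈ -122.9 ms.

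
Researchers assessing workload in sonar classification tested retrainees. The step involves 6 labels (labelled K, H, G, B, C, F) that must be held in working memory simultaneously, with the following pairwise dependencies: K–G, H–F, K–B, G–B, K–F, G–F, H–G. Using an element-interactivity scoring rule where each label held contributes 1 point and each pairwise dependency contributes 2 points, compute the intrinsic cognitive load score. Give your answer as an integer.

Count of labels held simultaneously: 6.
Count of pairwise dependencies listed: 7.
Element contribution: 6 × 1 = 6.
Interaction contribution: 7 × 2 = 14.
Intrinsic load = 6 + 14 = 20.

20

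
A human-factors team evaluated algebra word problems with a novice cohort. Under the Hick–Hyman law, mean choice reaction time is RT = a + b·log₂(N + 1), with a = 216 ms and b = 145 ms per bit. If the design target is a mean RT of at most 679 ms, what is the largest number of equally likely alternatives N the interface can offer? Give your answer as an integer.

8

Set 216 + 145·log₂(N + 1) ≤ 679.
log₂(N + 1) ≤ (679 − 216) / 145 = 3.1931.
N + 1 ≤ 2^3.1931 = 9.1457.
N ≤ 8.1457, so the largest integer N is 8.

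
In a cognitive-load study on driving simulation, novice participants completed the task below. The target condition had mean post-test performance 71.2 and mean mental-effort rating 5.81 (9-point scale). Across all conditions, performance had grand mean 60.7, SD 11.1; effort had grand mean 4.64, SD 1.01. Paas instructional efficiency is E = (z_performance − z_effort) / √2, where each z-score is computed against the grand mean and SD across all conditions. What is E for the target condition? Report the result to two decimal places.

-0.15

z_performance = (71.2 − 60.7) / 11.1 = 10.5000 / 11.1 = 0.9459.
z_effort = (5.81 − 4.64) / 1.01 = 1.1700 / 1.01 = 1.1584.
z_P − z_E = 0.9459 − 1.1584 = -0.2125.
E = -0.2125 / √2 = -0.2125 / 1.41421 = -0.1503 ≈ -0.15.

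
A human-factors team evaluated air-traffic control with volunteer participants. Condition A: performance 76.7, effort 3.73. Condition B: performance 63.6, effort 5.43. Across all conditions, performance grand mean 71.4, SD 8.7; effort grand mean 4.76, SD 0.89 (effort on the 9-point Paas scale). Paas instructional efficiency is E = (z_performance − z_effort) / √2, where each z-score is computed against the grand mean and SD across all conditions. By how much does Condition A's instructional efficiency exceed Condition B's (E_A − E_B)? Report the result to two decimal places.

2.42

Condition A: z_P = (76.7 − 71.4)/8.7 = 0.6092; z_E = (3.73 − 4.76)/0.89 = -1.1573; E_A = (0.6092 − (-1.1573))/√2 = 1.2491.
Condition B: z_P = (63.6 − 71.4)/8.7 = -0.8966; z_E = (5.43 − 4.76)/0.89 = 0.7528; E_B = (-0.8966 − 0.7528)/√2 = -1.1663.
E_A − E_B = 1.2491 − (-1.1663) = 2.4154 ≈ 2.42.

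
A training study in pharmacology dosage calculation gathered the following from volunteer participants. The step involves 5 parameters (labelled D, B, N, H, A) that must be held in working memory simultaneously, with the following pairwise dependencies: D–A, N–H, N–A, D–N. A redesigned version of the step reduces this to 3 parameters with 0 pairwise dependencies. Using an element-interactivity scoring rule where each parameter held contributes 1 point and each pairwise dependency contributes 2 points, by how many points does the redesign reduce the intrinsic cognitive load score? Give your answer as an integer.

Original: 5 × 1 + 4 × 2 = 5 + 8 = 13.
Redesigned: 3 × 1 + 0 × 2 = 3 + 0 = 3.
Reduction = 13 − 3 = 10.

10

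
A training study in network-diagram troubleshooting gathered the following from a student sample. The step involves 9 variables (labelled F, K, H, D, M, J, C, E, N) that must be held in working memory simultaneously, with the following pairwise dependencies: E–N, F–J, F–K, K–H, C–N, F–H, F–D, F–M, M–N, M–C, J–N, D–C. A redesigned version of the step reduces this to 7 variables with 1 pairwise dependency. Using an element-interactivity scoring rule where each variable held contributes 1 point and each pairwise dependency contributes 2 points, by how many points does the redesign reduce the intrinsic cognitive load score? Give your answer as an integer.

24

Original: 9 × 1 + 12 × 2 = 9 + 24 = 33.
Redesigned: 7 × 1 + 1 × 2 = 7 + 2 = 9.
Reduction = 33 − 9 = 24.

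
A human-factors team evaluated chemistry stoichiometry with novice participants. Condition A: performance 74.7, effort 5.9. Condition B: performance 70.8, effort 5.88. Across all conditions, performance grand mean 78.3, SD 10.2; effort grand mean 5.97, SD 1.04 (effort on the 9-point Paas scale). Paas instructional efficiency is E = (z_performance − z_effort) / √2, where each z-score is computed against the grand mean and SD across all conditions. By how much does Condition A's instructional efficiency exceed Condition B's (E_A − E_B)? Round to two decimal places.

0.26

Condition A: z_P = (74.7 − 78.3)/10.2 = -0.3529; z_E = (5.9 − 5.97)/1.04 = -0.0673; E_A = (-0.3529 − (-0.0673))/√2 = -0.2019.
Condition B: z_P = (70.8 − 78.3)/10.2 = -0.7353; z_E = (5.88 − 5.97)/1.04 = -0.0865; E_B = (-0.7353 − (-0.0865))/√2 = -0.4588.
E_A − E_B = -0.2019 − (-0.4588) = 0.2569 ≈ 0.26.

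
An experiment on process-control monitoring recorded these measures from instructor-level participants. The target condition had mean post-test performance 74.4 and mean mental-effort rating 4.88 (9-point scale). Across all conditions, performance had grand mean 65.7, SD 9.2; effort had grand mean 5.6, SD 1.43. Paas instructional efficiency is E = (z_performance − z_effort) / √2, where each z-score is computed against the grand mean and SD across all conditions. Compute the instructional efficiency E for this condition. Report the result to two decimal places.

1.02

z_performance = (74.4 − 65.7) / 9.2 = 8.7000 / 9.2 = 0.9457.
z_effort = (4.88 − 5.6) / 1.43 = -0.7200 / 1.43 = -0.5035.
z_P − z_E = 0.9457 − (-0.5035) = 1.4492.
E = 1.4492 / √2 = 1.4492 / 1.41421 = 1.0247 ≈ 1.02.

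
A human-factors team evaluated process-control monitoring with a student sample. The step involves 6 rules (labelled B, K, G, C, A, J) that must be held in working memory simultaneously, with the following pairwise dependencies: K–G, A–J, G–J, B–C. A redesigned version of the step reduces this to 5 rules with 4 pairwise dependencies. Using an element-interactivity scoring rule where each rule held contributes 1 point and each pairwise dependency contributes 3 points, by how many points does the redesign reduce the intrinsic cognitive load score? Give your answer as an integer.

Original: 6 × 1 + 4 × 3 = 6 + 12 = 18.
Redesigned: 5 × 1 + 4 × 3 = 5 + 12 = 17.
Reduction = 18 − 17 = 1.

1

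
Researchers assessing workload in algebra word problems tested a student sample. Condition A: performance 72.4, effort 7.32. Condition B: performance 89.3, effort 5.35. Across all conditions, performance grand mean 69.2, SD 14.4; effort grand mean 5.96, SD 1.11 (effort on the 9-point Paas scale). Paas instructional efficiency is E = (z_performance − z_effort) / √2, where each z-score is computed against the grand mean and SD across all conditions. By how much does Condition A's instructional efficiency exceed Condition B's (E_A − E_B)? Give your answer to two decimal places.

-2.08

Condition A: z_P = (72.4 − 69.2)/14.4 = 0.2222; z_E = (7.32 − 5.96)/1.11 = 1.2252; E_A = (0.2222 − 1.2252)/√2 = -0.7092.
Condition B: z_P = (89.3 − 69.2)/14.4 = 1.3958; z_E = (5.35 − 5.96)/1.11 = -0.5495; E_B = (1.3958 − (-0.5495))/√2 = 1.3755.
E_A − E_B = -0.7092 − 1.3755 = -2.0847 ≈ -2.08.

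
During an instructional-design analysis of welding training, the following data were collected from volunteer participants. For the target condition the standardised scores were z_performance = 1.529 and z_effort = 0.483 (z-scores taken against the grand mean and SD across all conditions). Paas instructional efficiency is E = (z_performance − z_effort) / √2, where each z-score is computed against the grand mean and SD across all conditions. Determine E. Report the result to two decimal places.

0.74

z_P − z_E = 1.529 − 0.483 = 1.0460.
E = 1.0460 / √2 = 1.0460 / 1.41421 = 0.7396 ≈ 0.74.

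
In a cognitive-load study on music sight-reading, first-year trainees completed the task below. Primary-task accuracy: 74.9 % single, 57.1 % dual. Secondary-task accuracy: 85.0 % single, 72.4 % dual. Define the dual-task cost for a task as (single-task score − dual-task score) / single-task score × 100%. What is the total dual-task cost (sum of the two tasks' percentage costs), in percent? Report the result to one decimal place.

Primary cost = (74.9 − 57.1) / 74.9 × 100% = 23.7650%.
Secondary cost = (85.0 − 72.4) / 85.0 × 100% = 14.8235%.
Total = 23.7650% + 14.8235% = 38.5885% ≈ 38.6%.

38.6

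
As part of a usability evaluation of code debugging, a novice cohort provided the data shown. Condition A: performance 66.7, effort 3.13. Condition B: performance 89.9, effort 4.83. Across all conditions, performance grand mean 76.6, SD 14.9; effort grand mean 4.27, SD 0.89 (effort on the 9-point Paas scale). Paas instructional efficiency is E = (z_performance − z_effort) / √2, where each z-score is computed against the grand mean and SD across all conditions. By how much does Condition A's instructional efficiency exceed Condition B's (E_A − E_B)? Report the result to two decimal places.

Condition A: z_P = (66.7 − 76.6)/14.9 = -0.6644; z_E = (3.13 − 4.27)/0.89 = -1.2809; E_A = (-0.6644 − (-1.2809))/√2 = 0.4359.
Condition B: z_P = (89.9 − 76.6)/14.9 = 0.8926; z_E = (4.83 − 4.27)/0.89 = 0.6292; E_B = (0.8926 − 0.6292)/√2 = 0.1863.
E_A − E_B = 0.4359 − 0.1863 = 0.2496 ≈ 0.25.

0.25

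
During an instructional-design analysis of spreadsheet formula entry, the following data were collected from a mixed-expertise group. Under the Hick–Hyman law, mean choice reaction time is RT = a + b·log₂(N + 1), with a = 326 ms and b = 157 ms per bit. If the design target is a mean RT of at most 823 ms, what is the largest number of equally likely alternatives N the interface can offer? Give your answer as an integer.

7

Set 326 + 157·log₂(N + 1) ≤ 823.
log₂(N + 1) ≤ (823 − 326) / 157 = 3.1656.
N + 1 ≤ 2^3.1656 = 8.9731.
N ≤ 7.9731, so the largest integer N is 7.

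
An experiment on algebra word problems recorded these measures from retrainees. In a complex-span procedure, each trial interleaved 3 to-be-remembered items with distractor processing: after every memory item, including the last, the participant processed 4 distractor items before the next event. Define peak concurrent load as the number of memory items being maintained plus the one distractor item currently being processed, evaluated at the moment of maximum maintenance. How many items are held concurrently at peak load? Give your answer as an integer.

4

Maintenance is greatest during the distractor(s) after memory item 3: all 3 memory items are being held.
One distractor item is concurrently being processed.
Peak concurrent load = 3 + 1 = 4 items.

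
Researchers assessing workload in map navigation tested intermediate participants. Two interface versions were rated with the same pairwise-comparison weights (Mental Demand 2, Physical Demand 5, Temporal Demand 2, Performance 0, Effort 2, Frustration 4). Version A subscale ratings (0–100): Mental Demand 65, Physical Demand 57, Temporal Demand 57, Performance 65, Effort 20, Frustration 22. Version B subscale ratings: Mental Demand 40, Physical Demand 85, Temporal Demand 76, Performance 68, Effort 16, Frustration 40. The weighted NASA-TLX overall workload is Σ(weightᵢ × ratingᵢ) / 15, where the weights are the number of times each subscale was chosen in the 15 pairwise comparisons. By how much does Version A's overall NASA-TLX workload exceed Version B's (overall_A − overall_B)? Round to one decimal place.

-12.8

Version A weighted sum = 2·65 + 5·57 + 2·57 + 0·65 + 2·20 + 4·22 = 130 + 285 + 114 + 0 + 40 + 88 = 657; overall_A = 657/15 = 43.8000.
Version B weighted sum = 2·40 + 5·85 + 2·76 + 0·68 + 2·16 + 4·40 = 80 + 425 + 152 + 0 + 32 + 160 = 849; overall_B = 849/15 = 56.6000.
Difference = 43.8000 − 56.6000 = -12.8000 ≈ -12.8.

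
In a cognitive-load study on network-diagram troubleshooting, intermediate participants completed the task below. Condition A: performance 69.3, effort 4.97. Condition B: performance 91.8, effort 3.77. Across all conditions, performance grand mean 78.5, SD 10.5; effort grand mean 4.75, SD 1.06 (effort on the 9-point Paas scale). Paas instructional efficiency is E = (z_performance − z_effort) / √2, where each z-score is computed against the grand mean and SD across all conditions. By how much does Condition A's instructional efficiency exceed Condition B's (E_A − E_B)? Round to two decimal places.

Condition A: z_P = (69.3 − 78.5)/10.5 = -0.8762; z_E = (4.97 − 4.75)/1.06 = 0.2075; E_A = (-0.8762 − 0.2075)/√2 = -0.7663.
Condition B: z_P = (91.8 − 78.5)/10.5 = 1.2667; z_E = (3.77 − 4.75)/1.06 = -0.9245; E_B = (1.2667 − (-0.9245))/√2 = 1.5494.
E_A − E_B = -0.7663 − 1.5494 = -2.3157 ≈ -2.32.

-2.32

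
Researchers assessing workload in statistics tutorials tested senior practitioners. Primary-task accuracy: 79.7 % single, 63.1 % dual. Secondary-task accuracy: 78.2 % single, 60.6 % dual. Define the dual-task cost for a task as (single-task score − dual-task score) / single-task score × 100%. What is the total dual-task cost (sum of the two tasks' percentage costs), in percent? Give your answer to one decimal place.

43.3

Primary cost = (79.7 − 63.1) / 79.7 × 100% = 20.8281%.
Secondary cost = (78.2 − 60.6) / 78.2 × 100% = 22.5064%.
Total = 20.8281% + 22.5064% = 43.3345% ≈ 43.3%.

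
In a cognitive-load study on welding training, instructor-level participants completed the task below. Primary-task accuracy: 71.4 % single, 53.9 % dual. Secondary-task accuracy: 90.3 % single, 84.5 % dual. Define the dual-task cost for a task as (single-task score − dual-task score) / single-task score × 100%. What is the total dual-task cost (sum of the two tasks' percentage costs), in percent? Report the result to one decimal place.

30.9

Primary cost = (71.4 − 53.9) / 71.4 × 100% = 24.5098%.
Secondary cost = (90.3 − 84.5) / 90.3 × 100% = 6.4230%.
Total = 24.5098% + 6.4230% = 30.9328% ≈ 30.9%.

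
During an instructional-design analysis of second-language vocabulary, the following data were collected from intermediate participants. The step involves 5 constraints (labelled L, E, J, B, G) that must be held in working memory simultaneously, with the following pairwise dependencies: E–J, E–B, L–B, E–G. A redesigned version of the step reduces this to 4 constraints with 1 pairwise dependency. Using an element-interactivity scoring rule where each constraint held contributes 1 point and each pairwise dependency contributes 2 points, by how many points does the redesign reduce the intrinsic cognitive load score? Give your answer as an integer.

Original: 5 × 1 + 4 × 2 = 5 + 8 = 13.
Redesigned: 4 × 1 + 1 × 2 = 4 + 2 = 6.
Reduction = 13 − 6 = 7.

7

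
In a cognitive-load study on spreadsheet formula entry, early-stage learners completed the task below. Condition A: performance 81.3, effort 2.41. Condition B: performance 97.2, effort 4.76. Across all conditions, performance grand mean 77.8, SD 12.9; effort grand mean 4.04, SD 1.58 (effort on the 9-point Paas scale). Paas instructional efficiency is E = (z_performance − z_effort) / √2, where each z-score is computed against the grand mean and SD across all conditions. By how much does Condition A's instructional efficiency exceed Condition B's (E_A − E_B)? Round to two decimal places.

0.18

Condition A: z_P = (81.3 − 77.8)/12.9 = 0.2713; z_E = (2.41 − 4.04)/1.58 = -1.0316; E_A = (0.2713 − (-1.0316))/√2 = 0.9213.
Condition B: z_P = (97.2 − 77.8)/12.9 = 1.5039; z_E = (4.76 − 4.04)/1.58 = 0.4557; E_B = (1.5039 − 0.4557)/√2 = 0.7412.
E_A − E_B = 0.9213 − 0.7412 = 0.1801 ≈ 0.18.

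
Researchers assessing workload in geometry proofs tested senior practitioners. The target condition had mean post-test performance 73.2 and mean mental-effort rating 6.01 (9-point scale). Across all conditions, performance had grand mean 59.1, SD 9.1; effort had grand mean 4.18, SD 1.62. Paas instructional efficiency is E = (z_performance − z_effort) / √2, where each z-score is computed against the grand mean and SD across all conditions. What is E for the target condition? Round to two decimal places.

0.30

z_performance = (73.2 − 59.1) / 9.1 = 14.1000 / 9.1 = 1.5495.
z_effort = (6.01 − 4.18) / 1.62 = 1.8300 / 1.62 = 1.1296.
z_P − z_E = 1.5495 − 1.1296 = 0.4199.
E = 0.4199 / √2 = 0.4199 / 1.41421 = 0.2969 ≈ 0.30.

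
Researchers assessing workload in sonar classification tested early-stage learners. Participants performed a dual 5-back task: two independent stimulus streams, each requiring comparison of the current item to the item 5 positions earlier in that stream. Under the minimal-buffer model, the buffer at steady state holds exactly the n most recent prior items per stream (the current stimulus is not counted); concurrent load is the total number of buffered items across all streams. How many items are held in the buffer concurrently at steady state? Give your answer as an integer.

Each stream's buffer holds its 5 most recent prior items.
Two independent streams: 2 × 5 = 10 buffered items at steady state.

10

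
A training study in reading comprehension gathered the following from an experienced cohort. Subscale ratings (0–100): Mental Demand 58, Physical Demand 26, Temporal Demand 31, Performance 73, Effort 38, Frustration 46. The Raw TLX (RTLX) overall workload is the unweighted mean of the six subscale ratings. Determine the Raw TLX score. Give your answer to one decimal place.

Sum of ratings = 58 + 26 + 31 + 73 + 38 + 46 = 272.
RTLX = 272 / 6 = 45.3333 ≈ 45.3.

45.3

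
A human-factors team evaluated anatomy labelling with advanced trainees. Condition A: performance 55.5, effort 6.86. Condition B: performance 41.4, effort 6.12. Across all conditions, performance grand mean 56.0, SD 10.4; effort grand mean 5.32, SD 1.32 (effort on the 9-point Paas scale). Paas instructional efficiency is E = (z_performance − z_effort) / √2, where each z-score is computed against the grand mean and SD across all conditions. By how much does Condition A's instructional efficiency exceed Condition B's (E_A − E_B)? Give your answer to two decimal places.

Condition A: z_P = (55.5 − 56.0)/10.4 = -0.0481; z_E = (6.86 − 5.32)/1.32 = 1.1667; E_A = (-0.0481 − 1.1667)/√2 = -0.8590.
Condition B: z_P = (41.4 − 56.0)/10.4 = -1.4038; z_E = (6.12 − 5.32)/1.32 = 0.6061; E_B = (-1.4038 − 0.6061)/√2 = -1.4212.
E_A − E_B = -0.8590 − (-1.4212) = 0.5622 ≈ 0.56.

0.56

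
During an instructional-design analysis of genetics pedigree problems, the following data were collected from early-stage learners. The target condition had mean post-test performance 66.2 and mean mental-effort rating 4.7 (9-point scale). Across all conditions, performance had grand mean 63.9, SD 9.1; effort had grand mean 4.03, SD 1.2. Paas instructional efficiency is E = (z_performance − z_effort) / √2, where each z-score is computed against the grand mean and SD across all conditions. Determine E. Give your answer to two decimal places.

-0.22

z_performance = (66.2 − 63.9) / 9.1 = 2.3000 / 9.1 = 0.2527.
z_effort = (4.7 − 4.03) / 1.2 = 0.6700 / 1.2 = 0.5583.
z_P − z_E = 0.2527 − 0.5583 = -0.3056.
E = -0.3056 / √2 = -0.3056 / 1.41421 = -0.2161 ≈ -0.22.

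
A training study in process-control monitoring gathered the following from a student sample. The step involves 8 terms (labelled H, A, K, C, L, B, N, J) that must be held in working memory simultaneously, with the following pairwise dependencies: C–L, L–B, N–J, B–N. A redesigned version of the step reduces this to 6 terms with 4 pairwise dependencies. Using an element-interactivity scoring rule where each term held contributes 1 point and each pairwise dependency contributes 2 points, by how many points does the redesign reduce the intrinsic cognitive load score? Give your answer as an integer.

2

Original: 8 × 1 + 4 × 2 = 8 + 8 = 16.
Redesigned: 6 × 1 + 4 × 2 = 6 + 8 = 14.
Reduction = 16 − 14 = 2.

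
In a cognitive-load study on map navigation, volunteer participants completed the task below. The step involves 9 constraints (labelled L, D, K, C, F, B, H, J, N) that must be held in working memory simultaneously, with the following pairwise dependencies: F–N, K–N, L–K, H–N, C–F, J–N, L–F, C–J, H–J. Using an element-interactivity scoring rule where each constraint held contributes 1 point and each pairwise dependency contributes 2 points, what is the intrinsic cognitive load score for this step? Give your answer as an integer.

27

Count of constraints held simultaneously: 9.
Count of pairwise dependencies listed: 9.
Element contribution: 9 × 1 = 9.
Interaction contribution: 9 × 2 = 18.
Intrinsic load = 9 + 18 = 27.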